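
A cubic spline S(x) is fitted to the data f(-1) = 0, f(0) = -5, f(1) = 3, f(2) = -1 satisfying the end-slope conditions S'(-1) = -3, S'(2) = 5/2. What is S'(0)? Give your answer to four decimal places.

2.5667

Write M_i for S''(x_i). With h_i = 1, 1, 1 and divided differences Δ_i = -5, 8, -4, the continuity of S' gives the tridiagonal system
  1·M_0 + 4·M_1 + 1·M_2 = 6(Δ_1 - Δ_0) = 78
  1·M_1 + 4·M_2 + 1·M_3 = 6(Δ_2 - Δ_1) = -72
Clamped end conditions give two more equations: 2h_0·M_0 + h_0·M_1 = 6(Δ_0 - S'(-1)) = -12 and h_2·M_2 + 2h_2·M_3 = 6(S'(2) - Δ_2) = 39.
Solving: M_0 = -347/15, M_1 = 514/15, M_2 = -539/15, M_3 = 562/15.
On [0, 1], S'(x) = b_1 + 2c_1·x + 3d_1·x² with b_1 = Δ_1 - h_1(2M_1 + M_2)/6 = 77/30, c_1 = M_1/2 = 257/15, d_1 = (M_2 - M_1)/(6h_1) = -117/10. So S'(0) = 77/30.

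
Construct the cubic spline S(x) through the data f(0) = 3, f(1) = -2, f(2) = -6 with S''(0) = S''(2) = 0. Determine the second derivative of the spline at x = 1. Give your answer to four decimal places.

Write σ_i for S''(x_i). With h_i = 1, 1 and divided differences Δ_i = -5, -4, the continuity of S' gives the tridiagonal system
  1·σ_0 + 4·σ_1 + 1·σ_2 = 6(Δ_1 - Δ_0) = 6
Natural end conditions: σ_0 = σ_2 = 0.
Forward elimination and back-substitution give σ_0 = 0, σ_1 = 3/2, σ_2 = 0.

1.5000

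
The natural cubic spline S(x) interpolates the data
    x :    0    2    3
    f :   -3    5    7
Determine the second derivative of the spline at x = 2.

-2

With M_i denoting the second derivative at x_i, h_i = 2, 1, and Δ_i = (y_(i+1) − y_i)/h_i = 4, 2:
  2·M_0 + 6·M_1 + 1·M_2 = 6(Δ_1 - Δ_0) = -12
Natural end conditions: M_0 = M_2 = 0.
Forward elimination and back-substitution give M_0 = 0, M_1 = -2, M_2 = 0.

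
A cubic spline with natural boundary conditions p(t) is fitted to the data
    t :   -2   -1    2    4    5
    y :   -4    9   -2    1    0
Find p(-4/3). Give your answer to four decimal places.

5.6455

With m_i denoting the second derivative at x_i, h_i = 1, 3, 2, 1, and Δ_i = (y_(i+1) − y_i)/h_i = 13, -11/3, 3/2, -1:
  1·m_0 + 8·m_1 + 3·m_2 = 6(Δ_1 - Δ_0) = -100
  3·m_1 + 10·m_2 + 2·m_3 = 6(Δ_2 - Δ_1) = 31
  2·m_2 + 6·m_3 + 1·m_4 = 6(Δ_3 - Δ_2) = -15
Natural end conditions: m_0 = m_4 = 0.
Hence m_0 = 0, m_1 = -3124/197, m_2 = 1764/197, m_3 = -2161/394, m_4 = 0.
On [-2, -1], p(t) = -4 + 9245/591·(t + 2) + 0·(t + 2)² - 1562/591·(t + 2)³.
With (t + 2) = 2/3: p(-4/3) = 90086/15957.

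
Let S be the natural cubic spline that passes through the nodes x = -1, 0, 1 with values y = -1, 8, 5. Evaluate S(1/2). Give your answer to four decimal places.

7.6250

Write m_i for S''(x_i). With h_i = 1, 1 and divided differences Δ_i = 9, -3, the continuity of S' gives the tridiagonal system
  1·m_0 + 4·m_1 + 1·m_2 = 6(Δ_1 - Δ_0) = -72
Natural end conditions: m_0 = m_2 = 0.
Forward elimination and back-substitution give m_0 = 0, m_1 = -18, m_2 = 0.
On [0, 1], S(x) = 8 + 3·x - 9·x² + 3·x³.
With x = 1/2: S(1/2) = 61/8.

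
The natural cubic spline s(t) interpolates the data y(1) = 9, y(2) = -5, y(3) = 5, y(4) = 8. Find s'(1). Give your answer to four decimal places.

-20.8667

With M_i denoting the second derivative at x_i, h_i = 1, 1, 1, and Δ_i = (y_(i+1) − y_i)/h_i = -14, 10, 3:
  1·M_0 + 4·M_1 + 1·M_2 = 6(Δ_1 - Δ_0) = 144
  1·M_1 + 4·M_2 + 1·M_3 = 6(Δ_2 - Δ_1) = -42
Natural end conditions: M_0 = M_3 = 0.
Solving the tridiagonal system: M_0 = 0, M_1 = 206/5, M_2 = -104/5, M_3 = 0.
On [1, 2], s'(t) = b_0 + 2c_0·(t - 1) + 3d_0·(t - 1)² with b_0 = Δ_0 - h_0(2M_0 + M_1)/6 = -313/15, c_0 = M_0/2 = 0, d_0 = (M_1 - M_0)/(6h_0) = 103/15. So s'(1) = -313/15.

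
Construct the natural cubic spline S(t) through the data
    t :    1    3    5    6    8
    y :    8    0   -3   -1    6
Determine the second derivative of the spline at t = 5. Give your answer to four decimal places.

Let M_i = S''(x_i). Step sizes h_i = 2, 2, 1, 2; slopes of the chords Δ_i = (y_(i+1) - y_i)/h_i = -4, -3/2, 2, 7/2.
  2·M_0 + 8·M_1 + 2·M_2 = 6(Δ_1 - Δ_0) = 15
  2·M_1 + 6·M_2 + 1·M_3 = 6(Δ_2 - Δ_1) = 21
  1·M_2 + 6·M_3 + 2·M_4 = 6(Δ_3 - Δ_2) = 9
Natural end conditions: M_0 = M_4 = 0.
Solving: M_0 = 0, M_1 = 291/256, M_2 = 189/64, M_3 = 129/128, M_4 = 0.

2.9531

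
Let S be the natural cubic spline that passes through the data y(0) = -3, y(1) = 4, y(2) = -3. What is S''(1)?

With M_i denoting the second derivative at x_i, h_i = 1, 1, and Δ_i = (y_(i+1) − y_i)/h_i = 7, -7:
  1·M_0 + 4·M_1 + 1·M_2 = 6(Δ_1 - Δ_0) = -84
Natural end conditions: M_0 = M_2 = 0.
Hence M_0 = 0, M_1 = -21, M_2 = 0.

-21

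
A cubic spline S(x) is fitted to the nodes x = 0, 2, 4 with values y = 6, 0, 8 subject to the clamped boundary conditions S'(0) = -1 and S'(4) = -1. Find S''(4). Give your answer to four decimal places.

Write σ_i for S''(x_i). With h_i = 2, 2 and divided differences Δ_i = -3, 4, the continuity of S' gives the tridiagonal system
  2·σ_0 + 8·σ_1 + 2·σ_2 = 6(Δ_1 - Δ_0) = 42
Clamped end conditions give two more equations: 2h_0·σ_0 + h_0·σ_1 = 6(Δ_0 - S'(0)) = -12 and h_1·σ_1 + 2h_1·σ_2 = 6(S'(4) - Δ_1) = -30.
Forward elimination and back-substitution give σ_0 = -33/4, σ_1 = 21/2, σ_2 = -51/4.

-12.7500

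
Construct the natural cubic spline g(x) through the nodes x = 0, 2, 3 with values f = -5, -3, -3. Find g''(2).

Let σ_i = g''(x_i). Step sizes h_i = 2, 1; slopes of the chords Δ_i = (y_(i+1) - y_i)/h_i = 1, 0.
  2·σ_0 + 6·σ_1 + 1·σ_2 = 6(Δ_1 - Δ_0) = -6
Natural end conditions: σ_0 = σ_2 = 0.
Hence σ_0 = 0, σ_1 = -1, σ_2 = 0.

-1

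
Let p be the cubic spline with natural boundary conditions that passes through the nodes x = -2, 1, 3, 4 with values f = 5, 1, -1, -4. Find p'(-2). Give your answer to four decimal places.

-1.6548

Write M_i for p''(x_i). With h_i = 3, 2, 1 and divided differences Δ_i = -4/3, -1, -3, the continuity of p' gives the tridiagonal system
  3·M_0 + 10·M_1 + 2·M_2 = 6(Δ_1 - Δ_0) = 2
  2·M_1 + 6·M_2 + 1·M_3 = 6(Δ_2 - Δ_1) = -12
Natural end conditions: M_0 = M_3 = 0.
Solving: M_0 = 0, M_1 = 9/14, M_2 = -31/14, M_3 = 0.
On [-2, 1], p'(x) = b_0 + 2c_0·(x + 2) + 3d_0·(x + 2)² with b_0 = Δ_0 - h_0(2M_0 + M_1)/6 = -139/84, c_0 = M_0/2 = 0, d_0 = (M_1 - M_0)/(6h_0) = 1/28. So p'(-2) = -139/84.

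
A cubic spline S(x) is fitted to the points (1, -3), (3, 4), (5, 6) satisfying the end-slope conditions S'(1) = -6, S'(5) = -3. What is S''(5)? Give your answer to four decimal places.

With M_i denoting the second derivative at x_i, h_i = 2, 2, and Δ_i = (y_(i+1) − y_i)/h_i = 7/2, 1:
  2·M_0 + 8·M_1 + 2·M_2 = 6(Δ_1 - Δ_0) = -15
Clamped end conditions give two more equations: 2h_0·M_0 + h_0·M_1 = 6(Δ_0 - S'(1)) = 57 and h_1·M_1 + 2h_1·M_2 = 6(S'(5) - Δ_1) = -24.
Forward elimination and back-substitution give M_0 = 135/8, M_1 = -21/4, M_2 = -27/8.

-3.3750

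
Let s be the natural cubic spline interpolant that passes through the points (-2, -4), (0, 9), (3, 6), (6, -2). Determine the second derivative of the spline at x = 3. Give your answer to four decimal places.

0.3153

With M_i denoting the second derivative at x_i, h_i = 2, 3, 3, and Δ_i = (y_(i+1) − y_i)/h_i = 13/2, -1, -8/3:
  2·M_0 + 10·M_1 + 3·M_2 = 6(Δ_1 - Δ_0) = -45
  3·M_1 + 12·M_2 + 3·M_3 = 6(Δ_2 - Δ_1) = -10
Natural end conditions: M_0 = M_3 = 0.
Hence M_0 = 0, M_1 = -170/37, M_2 = 35/111, M_3 = 0.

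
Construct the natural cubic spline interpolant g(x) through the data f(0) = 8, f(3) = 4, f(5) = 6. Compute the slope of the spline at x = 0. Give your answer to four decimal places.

Let M_i = g''(x_i). Step sizes h_i = 3, 2; slopes of the chords Δ_i = (y_(i+1) - y_i)/h_i = -4/3, 1.
  3·M_0 + 10·M_1 + 2·M_2 = 6(Δ_1 - Δ_0) = 14
Natural end conditions: M_0 = M_2 = 0.
Forward elimination and back-substitution give M_0 = 0, M_1 = 7/5, M_2 = 0.
On [0, 3], g'(x) = b_0 + 2c_0·x + 3d_0·x² with b_0 = Δ_0 - h_0(2M_0 + M_1)/6 = -61/30, c_0 = M_0/2 = 0, d_0 = (M_1 - M_0)/(6h_0) = 7/90. So g'(0) = -61/30.

-2.0333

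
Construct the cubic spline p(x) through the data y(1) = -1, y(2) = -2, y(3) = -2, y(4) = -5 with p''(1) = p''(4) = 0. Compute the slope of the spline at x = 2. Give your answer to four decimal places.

Put M_i = p'' at the i-th knot. Here h = (1, 1, 1) and Δ = (-1, 0, -3), so the interior equations h_(i-1)·M_(i-1) + 2(h_(i-1)+h_i)·M_i + h_i·M_(i+1) = 6(Δ_i − Δ_(i-1)) read
  1·M_0 + 4·M_1 + 1·M_2 = 6(Δ_1 - Δ_0) = 6
  1·M_1 + 4·M_2 + 1·M_3 = 6(Δ_2 - Δ_1) = -18
Natural end conditions: M_0 = M_3 = 0.
Hence M_0 = 0, M_1 = 14/5, M_2 = -26/5, M_3 = 0.
On [2, 3], p'(x) = b_1 + 2c_1·(x - 2) + 3d_1·(x - 2)² with b_1 = Δ_1 - h_1(2M_1 + M_2)/6 = -1/15, c_1 = M_1/2 = 7/5, d_1 = (M_2 - M_1)/(6h_1) = -4/3. So p'(2) = -1/15.

-0.0667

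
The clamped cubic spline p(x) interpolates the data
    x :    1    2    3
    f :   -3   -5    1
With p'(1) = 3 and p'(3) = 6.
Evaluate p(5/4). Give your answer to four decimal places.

With M_i denoting the second derivative at x_i, h_i = 1, 1, and Δ_i = (y_(i+1) − y_i)/h_i = -2, 6:
  1·M_0 + 4·M_1 + 1·M_2 = 6(Δ_1 - Δ_0) = 48
Clamped end conditions give two more equations: 2h_0·M_0 + h_0·M_1 = 6(Δ_0 - p'(1)) = -30 and h_1·M_1 + 2h_1·M_2 = 6(p'(3) - Δ_1) = 0.
Solving the tridiagonal system: M_0 = -51/2, M_1 = 21, M_2 = -21/2.
On [1, 2], p(x) = -3 + 3·(x - 1) - 51/4·(x - 1)² + 31/4·(x - 1)³.
With (x - 1) = 1/4: p(5/4) = -749/256.

-2.9258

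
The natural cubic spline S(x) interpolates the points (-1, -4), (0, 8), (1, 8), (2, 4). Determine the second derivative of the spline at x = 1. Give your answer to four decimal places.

-1.6000

Put M_i = S'' at the i-th knot. Here h = (1, 1, 1) and Δ = (12, 0, -4), so the interior equations h_(i-1)·M_(i-1) + 2(h_(i-1)+h_i)·M_i + h_i·M_(i+1) = 6(Δ_i − Δ_(i-1)) read
  1·M_0 + 4·M_1 + 1·M_2 = 6(Δ_1 - Δ_0) = -72
  1·M_1 + 4·M_2 + 1·M_3 = 6(Δ_2 - Δ_1) = -24
Natural end conditions: M_0 = M_3 = 0.
Hence M_0 = 0, M_1 = -88/5, M_2 = -8/5, M_3 = 0.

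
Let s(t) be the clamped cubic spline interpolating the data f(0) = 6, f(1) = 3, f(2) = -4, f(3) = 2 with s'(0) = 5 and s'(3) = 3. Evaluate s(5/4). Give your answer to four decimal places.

0.6156

Write M_i for s''(x_i). With h_i = 1, 1, 1 and divided differences Δ_i = -3, -7, 6, the continuity of s' gives the tridiagonal system
  1·M_0 + 4·M_1 + 1·M_2 = 6(Δ_1 - Δ_0) = -24
  1·M_1 + 4·M_2 + 1·M_3 = 6(Δ_2 - Δ_1) = 78
Clamped end conditions give two more equations: 2h_0·M_0 + h_0·M_1 = 6(Δ_0 - s'(0)) = -48 and h_2·M_2 + 2h_2·M_3 = 6(s'(3) - Δ_2) = -18.
Solving the tridiagonal system: M_0 = -302/15, M_1 = -116/15, M_2 = 406/15, M_3 = -338/15.
On [1, 2], s(t) = 3 - 134/15·(t - 1) - 58/15·(t - 1)² + 29/5·(t - 1)³.
With (t - 1) = 1/4: s(5/4) = 197/320.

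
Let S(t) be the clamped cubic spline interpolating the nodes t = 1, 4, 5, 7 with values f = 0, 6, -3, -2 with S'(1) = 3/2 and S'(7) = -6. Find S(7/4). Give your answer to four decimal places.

2.6401

With M_i denoting the second derivative at x_i, h_i = 3, 1, 2, and Δ_i = (y_(i+1) − y_i)/h_i = 2, -9, 1/2:
  3·M_0 + 8·M_1 + 1·M_2 = 6(Δ_1 - Δ_0) = -66
  1·M_1 + 6·M_2 + 2·M_3 = 6(Δ_2 - Δ_1) = 57
Clamped end conditions give two more equations: 2h_0·M_0 + h_0·M_1 = 6(Δ_0 - S'(1)) = 3 and h_2·M_2 + 2h_2·M_3 = 6(S'(7) - Δ_2) = -39.
Forward elimination and back-substitution give M_0 = 99/14, M_1 = -92/7, M_2 = 251/14, M_3 = -131/7.
On [1, 4], S(t) = 0 + 3/2·(t - 1) + 99/28·(t - 1)² - 283/252·(t - 1)³.
With (t - 1) = 3/4: S(7/4) = 4731/1792.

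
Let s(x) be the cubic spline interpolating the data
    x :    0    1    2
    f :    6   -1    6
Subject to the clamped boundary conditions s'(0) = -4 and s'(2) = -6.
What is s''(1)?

Write M_i for s''(x_i). With h_i = 1, 1 and divided differences Δ_i = -7, 7, the continuity of s' gives the tridiagonal system
  1·M_0 + 4·M_1 + 1·M_2 = 6(Δ_1 - Δ_0) = 84
Clamped end conditions give two more equations: 2h_0·M_0 + h_0·M_1 = 6(Δ_0 - s'(0)) = -18 and h_1·M_1 + 2h_1·M_2 = 6(s'(2) - Δ_1) = -78.
Solving: M_0 = -31, M_1 = 44, M_2 = -61.

44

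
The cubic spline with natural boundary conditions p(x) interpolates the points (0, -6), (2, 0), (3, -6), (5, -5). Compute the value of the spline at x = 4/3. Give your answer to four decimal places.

0.5608

Put M_i = p'' at the i-th knot. Here h = (2, 1, 2) and Δ = (3, -6, 1/2), so the interior equations h_(i-1)·M_(i-1) + 2(h_(i-1)+h_i)·M_i + h_i·M_(i+1) = 6(Δ_i − Δ_(i-1)) read
  2·M_0 + 6·M_1 + 1·M_2 = 6(Δ_1 - Δ_0) = -54
  1·M_1 + 6·M_2 + 2·M_3 = 6(Δ_2 - Δ_1) = 39
Natural end conditions: M_0 = M_3 = 0.
Solving: M_0 = 0, M_1 = -363/35, M_2 = 288/35, M_3 = 0.
On [0, 2], p(x) = -6 + 226/35·x + 0·x² - 121/140·x³.
With x = 4/3: p(4/3) = 106/189.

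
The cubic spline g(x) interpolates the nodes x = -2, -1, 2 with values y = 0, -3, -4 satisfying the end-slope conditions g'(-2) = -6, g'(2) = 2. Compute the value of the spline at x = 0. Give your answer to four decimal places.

Let m_i = g''(x_i). Step sizes h_i = 1, 3; slopes of the chords Δ_i = (y_(i+1) - y_i)/h_i = -3, -1/3.
  1·m_0 + 8·m_1 + 3·m_2 = 6(Δ_1 - Δ_0) = 16
Clamped end conditions give two more equations: 2h_0·m_0 + h_0·m_1 = 6(Δ_0 - g'(-2)) = 18 and h_1·m_1 + 2h_1·m_2 = 6(g'(2) - Δ_1) = 14.
Hence m_0 = 9, m_1 = 0, m_2 = 7/3.
On [-1, 2], g(x) = -3 - 3/2·(x + 1) + 0·(x + 1)² + 7/54·(x + 1)³.
With (x + 1) = 1: g(0) = -118/27.

-4.3704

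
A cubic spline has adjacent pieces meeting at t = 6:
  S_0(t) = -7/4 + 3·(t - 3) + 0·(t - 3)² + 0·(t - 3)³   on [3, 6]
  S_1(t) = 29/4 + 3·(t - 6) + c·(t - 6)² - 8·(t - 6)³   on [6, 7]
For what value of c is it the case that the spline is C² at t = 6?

S_0''(t) = 0 + 0·(t - 3), so S_0''(6) = 0. On the right, S_1''(6) = 2c, so c = 0.

0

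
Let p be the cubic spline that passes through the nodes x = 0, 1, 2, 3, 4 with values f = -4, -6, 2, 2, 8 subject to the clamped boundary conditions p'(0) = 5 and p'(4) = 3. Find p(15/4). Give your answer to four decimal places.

Write M_i for p''(x_i). With h_i = 1, 1, 1, 1 and divided differences Δ_i = -2, 8, 0, 6, the continuity of p' gives the tridiagonal system
  1·M_0 + 4·M_1 + 1·M_2 = 6(Δ_1 - Δ_0) = 60
  1·M_1 + 4·M_2 + 1·M_3 = 6(Δ_2 - Δ_1) = -48
  1·M_2 + 4·M_3 + 1·M_4 = 6(Δ_3 - Δ_2) = 36
Clamped end conditions give two more equations: 2h_0·M_0 + h_0·M_1 = 6(Δ_0 - p'(0)) = -42 and h_3·M_3 + 2h_3·M_4 = 6(p'(4) - Δ_3) = -18.
Solving the tridiagonal system: M_0 = -505/14, M_1 = 211/7, M_2 = -49/2, M_3 = 139/7, M_4 = -265/14.
On [3, 4], p(x) = 2 + 71/28·(x - 3) + 139/14·(x - 3)² - 181/28·(x - 3)³.
With (x - 3) = 3/4: p(15/4) = 12113/1792.

6.7595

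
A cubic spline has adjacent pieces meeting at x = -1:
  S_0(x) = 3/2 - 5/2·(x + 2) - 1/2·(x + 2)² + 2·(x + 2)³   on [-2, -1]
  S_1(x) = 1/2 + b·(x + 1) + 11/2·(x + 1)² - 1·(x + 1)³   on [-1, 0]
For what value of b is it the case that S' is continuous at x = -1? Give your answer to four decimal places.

2.5000

S_0'(x) = -5/2 - 1·(x + 2) + 6·(x + 2)², so S_0'(-1) = 5/2. On the right, S_1'(-1) = b, so b = 5/2.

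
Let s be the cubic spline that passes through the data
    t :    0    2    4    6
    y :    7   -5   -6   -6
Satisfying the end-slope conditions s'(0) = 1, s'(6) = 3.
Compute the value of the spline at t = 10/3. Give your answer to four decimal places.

Put m_i = s'' at the i-th knot. Here h = (2, 2, 2) and Δ = (-6, -1/2, 0), so the interior equations h_(i-1)·m_(i-1) + 2(h_(i-1)+h_i)·m_i + h_i·m_(i+1) = 6(Δ_i − Δ_(i-1)) read
  2·m_0 + 8·m_1 + 2·m_2 = 6(Δ_1 - Δ_0) = 33
  2·m_1 + 8·m_2 + 2·m_3 = 6(Δ_2 - Δ_1) = 3
Clamped end conditions give two more equations: 2h_0·m_0 + h_0·m_1 = 6(Δ_0 - s'(0)) = -42 and h_2·m_2 + 2h_2·m_3 = 6(s'(6) - Δ_2) = 18.
Forward elimination and back-substitution give m_0 = -89/6, m_1 = 26/3, m_2 = -10/3, m_3 = 37/6.
On [2, 4], s(t) = -5 - 31/6·(t - 2) + 13/3·(t - 2)² - 1·(t - 2)³.
With (t - 2) = 4/3: s(10/3) = -59/9.

-6.5556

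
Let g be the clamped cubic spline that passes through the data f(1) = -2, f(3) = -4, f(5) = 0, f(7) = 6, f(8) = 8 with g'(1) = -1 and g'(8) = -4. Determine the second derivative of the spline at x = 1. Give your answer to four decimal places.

-1.3605

With m_i denoting the second derivative at x_i, h_i = 2, 2, 2, 1, and Δ_i = (y_(i+1) − y_i)/h_i = -1, 2, 3, 2:
  2·m_0 + 8·m_1 + 2·m_2 = 6(Δ_1 - Δ_0) = 18
  2·m_1 + 8·m_2 + 2·m_3 = 6(Δ_2 - Δ_1) = 6
  2·m_2 + 6·m_3 + 1·m_4 = 6(Δ_3 - Δ_2) = -6
Clamped end conditions give two more equations: 2h_0·m_0 + h_0·m_1 = 6(Δ_0 - g'(1)) = 0 and h_3·m_3 + 2h_3·m_4 = 6(g'(8) - Δ_3) = -36.
Forward elimination and back-substitution give m_0 = -117/86, m_1 = 117/43, m_2 = -45/86, m_3 = 102/43, m_4 = -825/43.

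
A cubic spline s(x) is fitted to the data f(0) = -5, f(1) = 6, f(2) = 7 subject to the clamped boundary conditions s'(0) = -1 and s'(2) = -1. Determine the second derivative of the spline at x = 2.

9

With σ_i denoting the second derivative at x_i, h_i = 1, 1, and Δ_i = (y_(i+1) − y_i)/h_i = 11, 1:
  1·σ_0 + 4·σ_1 + 1·σ_2 = 6(Δ_1 - Δ_0) = -60
Clamped end conditions give two more equations: 2h_0·σ_0 + h_0·σ_1 = 6(Δ_0 - s'(0)) = 72 and h_1·σ_1 + 2h_1·σ_2 = 6(s'(2) - Δ_1) = -12.
Hence σ_0 = 51, σ_1 = -30, σ_2 = 9.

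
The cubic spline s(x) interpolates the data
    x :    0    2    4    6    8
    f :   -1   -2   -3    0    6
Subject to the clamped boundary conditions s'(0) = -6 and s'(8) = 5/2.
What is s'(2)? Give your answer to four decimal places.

0.7857

With M_i denoting the second derivative at x_i, h_i = 2, 2, 2, 2, and Δ_i = (y_(i+1) − y_i)/h_i = -1/2, -1/2, 3/2, 3:
  2·M_0 + 8·M_1 + 2·M_2 = 6(Δ_1 - Δ_0) = 0
  2·M_1 + 8·M_2 + 2·M_3 = 6(Δ_2 - Δ_1) = 12
  2·M_2 + 8·M_3 + 2·M_4 = 6(Δ_3 - Δ_2) = 9
Clamped end conditions give two more equations: 2h_0·M_0 + h_0·M_1 = 6(Δ_0 - s'(0)) = 33 and h_3·M_3 + 2h_3·M_4 = 6(s'(8) - Δ_3) = -3.
Forward elimination and back-substitution give M_0 = 68/7, M_1 = -41/14, M_2 = 2, M_3 = 13/14, M_4 = -17/14.
On [2, 4], s'(x) = b_1 + 2c_1·(x - 2) + 3d_1·(x - 2)² with b_1 = Δ_1 - h_1(2M_1 + M_2)/6 = 11/14, c_1 = M_1/2 = -41/28, d_1 = (M_2 - M_1)/(6h_1) = 23/56. So s'(2) = 11/14.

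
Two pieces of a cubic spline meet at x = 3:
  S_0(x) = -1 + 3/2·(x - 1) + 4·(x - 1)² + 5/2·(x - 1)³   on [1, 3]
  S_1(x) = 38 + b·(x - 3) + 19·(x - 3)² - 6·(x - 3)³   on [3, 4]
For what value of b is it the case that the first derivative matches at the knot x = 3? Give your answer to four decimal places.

47.5000

S_0'(x) = 3/2 + 8·(x - 1) + 15/2·(x - 1)², so S_0'(3) = 95/2. On the right, S_1'(3) = b, so b = 95/2.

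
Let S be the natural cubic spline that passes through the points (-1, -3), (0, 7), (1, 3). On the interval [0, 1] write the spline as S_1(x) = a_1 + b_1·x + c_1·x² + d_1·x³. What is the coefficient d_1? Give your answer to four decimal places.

Let M_i = S''(x_i). Step sizes h_i = 1, 1; slopes of the chords Δ_i = (y_(i+1) - y_i)/h_i = 10, -4.
  1·M_0 + 4·M_1 + 1·M_2 = 6(Δ_1 - Δ_0) = -84
Natural end conditions: M_0 = M_2 = 0.
Solving: M_0 = 0, M_1 = -21, M_2 = 0.
On [0, 1], with S_1(x) = a_1 + b_1·x + c_1·x² + d_1·x³: c_1 = M_1/2 = -21/2, d_1 = (M_2 - M_1)/(6h_1) = 7/2, b_1 = Δ_1 - h_1(2M_1 + M_2)/6 = 3.

3.5000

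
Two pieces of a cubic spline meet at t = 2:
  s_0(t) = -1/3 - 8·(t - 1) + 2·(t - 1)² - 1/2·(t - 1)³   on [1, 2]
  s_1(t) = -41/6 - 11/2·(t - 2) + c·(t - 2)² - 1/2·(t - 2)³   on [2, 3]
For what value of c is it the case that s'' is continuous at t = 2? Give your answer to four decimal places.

s_0''(t) = 4 - 3·(t - 1), so s_0''(2) = 1. On the right, s_1''(2) = 2c, so c = 1/2.

0.5000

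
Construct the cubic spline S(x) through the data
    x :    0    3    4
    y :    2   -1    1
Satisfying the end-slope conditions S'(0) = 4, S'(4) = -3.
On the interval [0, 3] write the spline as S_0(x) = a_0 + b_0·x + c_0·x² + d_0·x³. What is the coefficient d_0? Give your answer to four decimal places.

0.9444

Write M_i for S''(x_i). With h_i = 3, 1 and divided differences Δ_i = -1, 2, the continuity of S' gives the tridiagonal system
  3·M_0 + 8·M_1 + 1·M_2 = 6(Δ_1 - Δ_0) = 18
Clamped end conditions give two more equations: 2h_0·M_0 + h_0·M_1 = 6(Δ_0 - S'(0)) = -30 and h_1·M_1 + 2h_1·M_2 = 6(S'(4) - Δ_1) = -30.
Solving: M_0 = -9, M_1 = 8, M_2 = -19.
On [0, 3], with S_0(x) = a_0 + b_0·x + c_0·x² + d_0·x³: c_0 = M_0/2 = -9/2, d_0 = (M_1 - M_0)/(6h_0) = 17/18, b_0 = Δ_0 - h_0(2M_0 + M_1)/6 = 4.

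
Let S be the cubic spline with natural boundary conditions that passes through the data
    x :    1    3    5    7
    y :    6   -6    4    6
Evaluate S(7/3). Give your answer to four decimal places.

With M_i denoting the second derivative at x_i, h_i = 2, 2, 2, and Δ_i = (y_(i+1) − y_i)/h_i = -6, 5, 1:
  2·M_0 + 8·M_1 + 2·M_2 = 6(Δ_1 - Δ_0) = 66
  2·M_1 + 8·M_2 + 2·M_3 = 6(Δ_2 - Δ_1) = -24
Natural end conditions: M_0 = M_3 = 0.
Solving: M_0 = 0, M_1 = 48/5, M_2 = -27/5, M_3 = 0.
On [1, 3], S(x) = 6 - 46/5·(x - 1) + 0·(x - 1)² + 4/5·(x - 1)³.
With (x - 1) = 4/3: S(7/3) = -118/27.

-4.3704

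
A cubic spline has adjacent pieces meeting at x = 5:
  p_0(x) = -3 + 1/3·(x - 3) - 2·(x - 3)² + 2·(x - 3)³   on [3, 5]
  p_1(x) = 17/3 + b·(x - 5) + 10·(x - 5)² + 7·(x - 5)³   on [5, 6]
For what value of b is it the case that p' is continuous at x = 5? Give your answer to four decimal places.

16.3333

p_0'(x) = 1/3 - 4·(x - 3) + 6·(x - 3)², so p_0'(5) = 49/3. On the right, p_1'(5) = b, so b = 49/3.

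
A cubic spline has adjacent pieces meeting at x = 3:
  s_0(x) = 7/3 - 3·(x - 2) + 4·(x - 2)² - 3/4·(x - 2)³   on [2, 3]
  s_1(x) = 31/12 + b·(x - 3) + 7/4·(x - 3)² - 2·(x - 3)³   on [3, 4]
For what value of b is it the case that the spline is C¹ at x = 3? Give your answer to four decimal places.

s_0'(x) = -3 + 8·(x - 2) - 9/4·(x - 2)², so s_0'(3) = 11/4. On the right, s_1'(3) = b, so b = 11/4.

2.7500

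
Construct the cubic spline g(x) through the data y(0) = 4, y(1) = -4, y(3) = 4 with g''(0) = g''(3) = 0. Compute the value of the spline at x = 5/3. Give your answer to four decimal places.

-4.2963

Write m_i for g''(x_i). With h_i = 1, 2 and divided differences Δ_i = -8, 4, the continuity of g' gives the tridiagonal system
  1·m_0 + 6·m_1 + 2·m_2 = 6(Δ_1 - Δ_0) = 72
Natural end conditions: m_0 = m_2 = 0.
Solving the tridiagonal system: m_0 = 0, m_1 = 12, m_2 = 0.
On [1, 3], g(x) = -4 - 4·(x - 1) + 6·(x - 1)² - 1·(x - 1)³.
With (x - 1) = 2/3: g(5/3) = -116/27.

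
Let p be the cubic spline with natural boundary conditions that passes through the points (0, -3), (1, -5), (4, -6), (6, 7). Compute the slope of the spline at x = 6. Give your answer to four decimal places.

Let m_i = p''(x_i). Step sizes h_i = 1, 3, 2; slopes of the chords Δ_i = (y_(i+1) - y_i)/h_i = -2, -1/3, 13/2.
  1·m_0 + 8·m_1 + 3·m_2 = 6(Δ_1 - Δ_0) = 10
  3·m_1 + 10·m_2 + 2·m_3 = 6(Δ_2 - Δ_1) = 41
Natural end conditions: m_0 = m_3 = 0.
Solving: m_0 = 0, m_1 = -23/71, m_2 = 298/71, m_3 = 0.
On [4, 6], p'(x) = b_2 + 2c_2·(x - 4) + 3d_2·(x - 4)² with b_2 = Δ_2 - h_2(2m_2 + m_3)/6 = 1577/426, c_2 = m_2/2 = 149/71, d_2 = (m_3 - m_2)/(6h_2) = -149/426. So p'(6) = 3365/426.

7.8991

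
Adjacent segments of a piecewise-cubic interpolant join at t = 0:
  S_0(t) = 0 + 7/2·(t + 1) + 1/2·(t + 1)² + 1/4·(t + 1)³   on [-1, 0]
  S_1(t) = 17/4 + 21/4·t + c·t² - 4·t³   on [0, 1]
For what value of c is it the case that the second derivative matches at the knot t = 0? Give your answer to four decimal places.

S_0''(t) = 1 + 3/2·(t + 1), so S_0''(0) = 5/2. On the right, S_1''(0) = 2c, so c = 5/4.

1.2500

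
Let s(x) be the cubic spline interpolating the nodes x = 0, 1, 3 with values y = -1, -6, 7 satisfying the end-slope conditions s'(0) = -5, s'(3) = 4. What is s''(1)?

17

Put M_i = s'' at the i-th knot. Here h = (1, 2) and Δ = (-5, 13/2), so the interior equations h_(i-1)·M_(i-1) + 2(h_(i-1)+h_i)·M_i + h_i·M_(i+1) = 6(Δ_i − Δ_(i-1)) read
  1·M_0 + 6·M_1 + 2·M_2 = 6(Δ_1 - Δ_0) = 69
Clamped end conditions give two more equations: 2h_0·M_0 + h_0·M_1 = 6(Δ_0 - s'(0)) = 0 and h_1·M_1 + 2h_1·M_2 = 6(s'(3) - Δ_1) = -15.
Solving the tridiagonal system: M_0 = -17/2, M_1 = 17, M_2 = -49/4.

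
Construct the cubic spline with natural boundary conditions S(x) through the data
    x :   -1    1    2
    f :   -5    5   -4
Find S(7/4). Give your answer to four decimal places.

Write M_i for S''(x_i). With h_i = 2, 1 and divided differences Δ_i = 5, -9, the continuity of S' gives the tridiagonal system
  2·M_0 + 6·M_1 + 1·M_2 = 6(Δ_1 - Δ_0) = -84
Natural end conditions: M_0 = M_2 = 0.
Hence M_0 = 0, M_1 = -14, M_2 = 0.
On [1, 2], S(x) = 5 - 13/3·(x - 1) - 7·(x - 1)² + 7/3·(x - 1)³.
With (x - 1) = 3/4: S(7/4) = -77/64.

-1.2031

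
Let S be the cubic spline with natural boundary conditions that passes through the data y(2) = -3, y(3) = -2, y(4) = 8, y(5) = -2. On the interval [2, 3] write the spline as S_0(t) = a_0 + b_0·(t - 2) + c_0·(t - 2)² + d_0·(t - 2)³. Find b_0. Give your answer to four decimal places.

-2.7333

Write M_i for S''(x_i). With h_i = 1, 1, 1 and divided differences Δ_i = 1, 10, -10, the continuity of S' gives the tridiagonal system
  1·M_0 + 4·M_1 + 1·M_2 = 6(Δ_1 - Δ_0) = 54
  1·M_1 + 4·M_2 + 1·M_3 = 6(Δ_2 - Δ_1) = -120
Natural end conditions: M_0 = M_3 = 0.
Solving: M_0 = 0, M_1 = 112/5, M_2 = -178/5, M_3 = 0.
On [2, 3], with S_0(t) = a_0 + b_0·(t - 2) + c_0·(t - 2)² + d_0·(t - 2)³: c_0 = M_0/2 = 0, d_0 = (M_1 - M_0)/(6h_0) = 56/15, b_0 = Δ_0 - h_0(2M_0 + M_1)/6 = -41/15.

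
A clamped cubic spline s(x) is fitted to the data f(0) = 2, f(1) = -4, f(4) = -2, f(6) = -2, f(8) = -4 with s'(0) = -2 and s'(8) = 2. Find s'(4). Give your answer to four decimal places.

Write M_i for s''(x_i). With h_i = 1, 3, 2, 2 and divided differences Δ_i = -6, 2/3, 0, -1, the continuity of s' gives the tridiagonal system
  1·M_0 + 8·M_1 + 3·M_2 = 6(Δ_1 - Δ_0) = 40
  3·M_1 + 10·M_2 + 2·M_3 = 6(Δ_2 - Δ_1) = -4
  2·M_2 + 8·M_3 + 2·M_4 = 6(Δ_3 - Δ_2) = -6
Clamped end conditions give two more equations: 2h_0·M_0 + h_0·M_1 = 6(Δ_0 - s'(0)) = -24 and h_3·M_3 + 2h_3·M_4 = 6(s'(8) - Δ_3) = 18.
Hence M_0 = -2299/144, M_1 = 571/72, M_2 = -359/144, M_3 = -103/72, M_4 = 751/144.
On [4, 6], s'(x) = b_2 + 2c_2·(x - 4) + 3d_2·(x - 4)² with b_2 = Δ_2 - h_2(2M_2 + M_3)/6 = 77/36, c_2 = M_2/2 = -359/288, d_2 = (M_3 - M_2)/(6h_2) = 17/192. So s'(4) = 77/36.

2.1389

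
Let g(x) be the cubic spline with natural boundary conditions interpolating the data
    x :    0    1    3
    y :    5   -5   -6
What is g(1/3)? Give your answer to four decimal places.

Let M_i = g''(x_i). Step sizes h_i = 1, 2; slopes of the chords Δ_i = (y_(i+1) - y_i)/h_i = -10, -1/2.
  1·M_0 + 6·M_1 + 2·M_2 = 6(Δ_1 - Δ_0) = 57
Natural end conditions: M_0 = M_2 = 0.
Hence M_0 = 0, M_1 = 19/2, M_2 = 0.
On [0, 1], g(x) = 5 - 139/12·x + 0·x² + 19/12·x³.
With x = 1/3: g(1/3) = 97/81.

1.1975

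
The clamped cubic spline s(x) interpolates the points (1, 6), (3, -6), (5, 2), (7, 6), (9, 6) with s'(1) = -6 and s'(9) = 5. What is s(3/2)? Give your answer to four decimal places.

With M_i denoting the second derivative at x_i, h_i = 2, 2, 2, 2, and Δ_i = (y_(i+1) − y_i)/h_i = -6, 4, 2, 0:
  2·M_0 + 8·M_1 + 2·M_2 = 6(Δ_1 - Δ_0) = 60
  2·M_1 + 8·M_2 + 2·M_3 = 6(Δ_2 - Δ_1) = -12
  2·M_2 + 8·M_3 + 2·M_4 = 6(Δ_3 - Δ_2) = -12
Clamped end conditions give two more equations: 2h_0·M_0 + h_0·M_1 = 6(Δ_0 - s'(1)) = 0 and h_3·M_3 + 2h_3·M_4 = 6(s'(9) - Δ_3) = 30.
Solving the tridiagonal system: M_0 = -265/56, M_1 = 265/28, M_2 = -25/8, M_3 = -83/28, M_4 = 503/56.
On [1, 3], s(x) = 6 - 6·(x - 1) - 265/112·(x - 1)² + 265/224·(x - 1)³.
With (x - 1) = 1/2: s(3/2) = 4581/1792.

2.5564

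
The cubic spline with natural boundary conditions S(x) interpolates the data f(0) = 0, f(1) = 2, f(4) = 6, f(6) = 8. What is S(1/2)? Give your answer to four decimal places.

Put σ_i = S'' at the i-th knot. Here h = (1, 3, 2) and Δ = (2, 4/3, 1), so the interior equations h_(i-1)·σ_(i-1) + 2(h_(i-1)+h_i)·σ_i + h_i·σ_(i+1) = 6(Δ_i − Δ_(i-1)) read
  1·σ_0 + 8·σ_1 + 3·σ_2 = 6(Δ_1 - Δ_0) = -4
  3·σ_1 + 10·σ_2 + 2·σ_3 = 6(Δ_2 - Δ_1) = -2
Natural end conditions: σ_0 = σ_3 = 0.
Solving: σ_0 = 0, σ_1 = -34/71, σ_2 = -4/71, σ_3 = 0.
On [0, 1], S(x) = 0 + 443/213·x + 0·x² - 17/213·x³.
With x = 1/2: S(1/2) = 585/568.

1.0299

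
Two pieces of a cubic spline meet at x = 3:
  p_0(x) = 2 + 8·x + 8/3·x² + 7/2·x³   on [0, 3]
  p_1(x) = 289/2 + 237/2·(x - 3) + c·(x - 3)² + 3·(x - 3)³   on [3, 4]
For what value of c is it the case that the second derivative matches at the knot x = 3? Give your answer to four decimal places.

34.1667

p_0''(x) = 16/3 + 21·x, so p_0''(3) = 205/3. On the right, p_1''(3) = 2c, so c = 205/6.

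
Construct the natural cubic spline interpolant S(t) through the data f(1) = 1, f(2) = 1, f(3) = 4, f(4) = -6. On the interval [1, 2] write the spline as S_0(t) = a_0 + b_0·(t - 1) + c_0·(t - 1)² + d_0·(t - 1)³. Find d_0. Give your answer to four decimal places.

1.6667

Put M_i = S'' at the i-th knot. Here h = (1, 1, 1) and Δ = (0, 3, -10), so the interior equations h_(i-1)·M_(i-1) + 2(h_(i-1)+h_i)·M_i + h_i·M_(i+1) = 6(Δ_i − Δ_(i-1)) read
  1·M_0 + 4·M_1 + 1·M_2 = 6(Δ_1 - Δ_0) = 18
  1·M_1 + 4·M_2 + 1·M_3 = 6(Δ_2 - Δ_1) = -78
Natural end conditions: M_0 = M_3 = 0.
Hence M_0 = 0, M_1 = 10, M_2 = -22, M_3 = 0.
On [1, 2], with S_0(t) = a_0 + b_0·(t - 1) + c_0·(t - 1)² + d_0·(t - 1)³: c_0 = M_0/2 = 0, d_0 = (M_1 - M_0)/(6h_0) = 5/3, b_0 = Δ_0 - h_0(2M_0 + M_1)/6 = -5/3.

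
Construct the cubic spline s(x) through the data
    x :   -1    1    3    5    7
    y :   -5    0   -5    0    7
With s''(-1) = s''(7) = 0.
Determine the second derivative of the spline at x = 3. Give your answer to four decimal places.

Write M_i for s''(x_i). With h_i = 2, 2, 2, 2 and divided differences Δ_i = 5/2, -5/2, 5/2, 7/2, the continuity of s' gives the tridiagonal system
  2·M_0 + 8·M_1 + 2·M_2 = 6(Δ_1 - Δ_0) = -30
  2·M_1 + 8·M_2 + 2·M_3 = 6(Δ_2 - Δ_1) = 30
  2·M_2 + 8·M_3 + 2·M_4 = 6(Δ_3 - Δ_2) = 6
Natural end conditions: M_0 = M_4 = 0.
Forward elimination and back-substitution give M_0 = 0, M_1 = -141/28, M_2 = 36/7, M_3 = -15/28, M_4 = 0.

5.1429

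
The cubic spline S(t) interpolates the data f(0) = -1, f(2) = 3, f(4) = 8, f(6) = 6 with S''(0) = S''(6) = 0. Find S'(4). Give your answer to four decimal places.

Write M_i for S''(x_i). With h_i = 2, 2, 2 and divided differences Δ_i = 2, 5/2, -1, the continuity of S' gives the tridiagonal system
  2·M_0 + 8·M_1 + 2·M_2 = 6(Δ_1 - Δ_0) = 3
  2·M_1 + 8·M_2 + 2·M_3 = 6(Δ_2 - Δ_1) = -21
Natural end conditions: M_0 = M_3 = 0.
Hence M_0 = 0, M_1 = 11/10, M_2 = -29/10, M_3 = 0.
On [4, 6], S'(t) = b_2 + 2c_2·(t - 4) + 3d_2·(t - 4)² with b_2 = Δ_2 - h_2(2M_2 + M_3)/6 = 14/15, c_2 = M_2/2 = -29/20, d_2 = (M_3 - M_2)/(6h_2) = 29/120. So S'(4) = 14/15.

0.9333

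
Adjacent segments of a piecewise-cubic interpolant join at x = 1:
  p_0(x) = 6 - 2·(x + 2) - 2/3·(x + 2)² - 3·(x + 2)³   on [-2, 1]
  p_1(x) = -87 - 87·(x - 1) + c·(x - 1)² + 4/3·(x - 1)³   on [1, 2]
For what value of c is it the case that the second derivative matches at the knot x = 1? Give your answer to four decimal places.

p_0''(x) = -4/3 - 18·(x + 2), so p_0''(1) = -166/3. On the right, p_1''(1) = 2c, so c = -83/3.

-27.6667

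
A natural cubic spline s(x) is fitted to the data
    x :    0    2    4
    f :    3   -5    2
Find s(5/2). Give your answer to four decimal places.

With σ_i denoting the second derivative at x_i, h_i = 2, 2, and Δ_i = (y_(i+1) − y_i)/h_i = -4, 7/2:
  2·σ_0 + 8·σ_1 + 2·σ_2 = 6(Δ_1 - Δ_0) = 45
Natural end conditions: σ_0 = σ_2 = 0.
Hence σ_0 = 0, σ_1 = 45/8, σ_2 = 0.
On [2, 4], s(x) = -5 - 1/4·(x - 2) + 45/16·(x - 2)² - 15/32·(x - 2)³.
With (x - 2) = 1/2: s(5/2) = -1147/256.

-4.4805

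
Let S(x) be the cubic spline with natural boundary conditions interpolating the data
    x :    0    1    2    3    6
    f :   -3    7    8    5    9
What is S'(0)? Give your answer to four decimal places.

Let m_i = S''(x_i). Step sizes h_i = 1, 1, 1, 3; slopes of the chords Δ_i = (y_(i+1) - y_i)/h_i = 10, 1, -3, 4/3.
  1·m_0 + 4·m_1 + 1·m_2 = 6(Δ_1 - Δ_0) = -54
  1·m_1 + 4·m_2 + 1·m_3 = 6(Δ_2 - Δ_1) = -24
  1·m_2 + 8·m_3 + 3·m_4 = 6(Δ_3 - Δ_2) = 26
Natural end conditions: m_0 = m_4 = 0.
Hence m_0 = 0, m_1 = -364/29, m_2 = -110/29, m_3 = 108/29, m_4 = 0.
On [0, 1], S'(x) = b_0 + 2c_0·x + 3d_0·x² with b_0 = Δ_0 - h_0(2m_0 + m_1)/6 = 1052/87, c_0 = m_0/2 = 0, d_0 = (m_1 - m_0)/(6h_0) = -182/87. So S'(0) = 1052/87.

12.0920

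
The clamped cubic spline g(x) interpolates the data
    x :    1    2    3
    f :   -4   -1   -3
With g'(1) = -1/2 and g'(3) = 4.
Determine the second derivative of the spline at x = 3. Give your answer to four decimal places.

Put σ_i = g'' at the i-th knot. Here h = (1, 1) and Δ = (3, -2), so the interior equations h_(i-1)·σ_(i-1) + 2(h_(i-1)+h_i)·σ_i + h_i·σ_(i+1) = 6(Δ_i − Δ_(i-1)) read
  1·σ_0 + 4·σ_1 + 1·σ_2 = 6(Δ_1 - Δ_0) = -30
Clamped end conditions give two more equations: 2h_0·σ_0 + h_0·σ_1 = 6(Δ_0 - g'(1)) = 21 and h_1·σ_1 + 2h_1·σ_2 = 6(g'(3) - Δ_1) = 36.
Solving the tridiagonal system: σ_0 = 81/4, σ_1 = -39/2, σ_2 = 111/4.

27.7500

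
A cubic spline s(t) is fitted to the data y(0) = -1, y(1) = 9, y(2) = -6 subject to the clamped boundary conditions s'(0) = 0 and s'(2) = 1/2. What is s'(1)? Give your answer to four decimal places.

Write M_i for s''(x_i). With h_i = 1, 1 and divided differences Δ_i = 10, -15, the continuity of s' gives the tridiagonal system
  1·M_0 + 4·M_1 + 1·M_2 = 6(Δ_1 - Δ_0) = -150
Clamped end conditions give two more equations: 2h_0·M_0 + h_0·M_1 = 6(Δ_0 - s'(0)) = 60 and h_1·M_1 + 2h_1·M_2 = 6(s'(2) - Δ_1) = 93.
Forward elimination and back-substitution give M_0 = 271/4, M_1 = -151/2, M_2 = 337/4.
On [1, 2], s'(t) = b_1 + 2c_1·(t - 1) + 3d_1·(t - 1)² with b_1 = Δ_1 - h_1(2M_1 + M_2)/6 = -31/8, c_1 = M_1/2 = -151/4, d_1 = (M_2 - M_1)/(6h_1) = 213/8. So s'(1) = -31/8.

-3.8750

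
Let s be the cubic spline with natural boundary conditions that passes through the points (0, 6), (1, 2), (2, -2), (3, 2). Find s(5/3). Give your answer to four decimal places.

-1.2988

With σ_i denoting the second derivative at x_i, h_i = 1, 1, 1, and Δ_i = (y_(i+1) − y_i)/h_i = -4, -4, 4:
  1·σ_0 + 4·σ_1 + 1·σ_2 = 6(Δ_1 - Δ_0) = 0
  1·σ_1 + 4·σ_2 + 1·σ_3 = 6(Δ_2 - Δ_1) = 48
Natural end conditions: σ_0 = σ_3 = 0.
Hence σ_0 = 0, σ_1 = -16/5, σ_2 = 64/5, σ_3 = 0.
On [1, 2], s(x) = 2 - 76/15·(x - 1) - 8/5·(x - 1)² + 8/3·(x - 1)³.
With (x - 1) = 2/3: s(5/3) = -526/405.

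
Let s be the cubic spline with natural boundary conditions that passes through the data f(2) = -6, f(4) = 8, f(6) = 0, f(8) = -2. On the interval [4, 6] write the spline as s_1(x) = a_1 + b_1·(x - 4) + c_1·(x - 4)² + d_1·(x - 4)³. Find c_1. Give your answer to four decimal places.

-4.7000

Put M_i = s'' at the i-th knot. Here h = (2, 2, 2) and Δ = (7, -4, -1), so the interior equations h_(i-1)·M_(i-1) + 2(h_(i-1)+h_i)·M_i + h_i·M_(i+1) = 6(Δ_i − Δ_(i-1)) read
  2·M_0 + 8·M_1 + 2·M_2 = 6(Δ_1 - Δ_0) = -66
  2·M_1 + 8·M_2 + 2·M_3 = 6(Δ_2 - Δ_1) = 18
Natural end conditions: M_0 = M_3 = 0.
Forward elimination and back-substitution give M_0 = 0, M_1 = -47/5, M_2 = 23/5, M_3 = 0.
On [4, 6], with s_1(x) = a_1 + b_1·(x - 4) + c_1·(x - 4)² + d_1·(x - 4)³: c_1 = M_1/2 = -47/10, d_1 = (M_2 - M_1)/(6h_1) = 7/6, b_1 = Δ_1 - h_1(2M_1 + M_2)/6 = 11/15.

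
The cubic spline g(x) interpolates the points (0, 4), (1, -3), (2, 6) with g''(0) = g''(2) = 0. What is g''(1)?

With σ_i denoting the second derivative at x_i, h_i = 1, 1, and Δ_i = (y_(i+1) − y_i)/h_i = -7, 9:
  1·σ_0 + 4·σ_1 + 1·σ_2 = 6(Δ_1 - Δ_0) = 96
Natural end conditions: σ_0 = σ_2 = 0.
Hence σ_0 = 0, σ_1 = 24, σ_2 = 0.

24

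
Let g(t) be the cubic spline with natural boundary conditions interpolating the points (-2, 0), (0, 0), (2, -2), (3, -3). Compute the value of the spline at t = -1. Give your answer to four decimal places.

Put σ_i = g'' at the i-th knot. Here h = (2, 2, 1) and Δ = (0, -1, -1), so the interior equations h_(i-1)·σ_(i-1) + 2(h_(i-1)+h_i)·σ_i + h_i·σ_(i+1) = 6(Δ_i − Δ_(i-1)) read
  2·σ_0 + 8·σ_1 + 2·σ_2 = 6(Δ_1 - Δ_0) = -6
  2·σ_1 + 6·σ_2 + 1·σ_3 = 6(Δ_2 - Δ_1) = 0
Natural end conditions: σ_0 = σ_3 = 0.
Solving the tridiagonal system: σ_0 = 0, σ_1 = -9/11, σ_2 = 3/11, σ_3 = 0.
On [-2, 0], g(t) = 0 + 3/11·(t + 2) + 0·(t + 2)² - 3/44·(t + 2)³.
With (t + 2) = 1: g(-1) = 9/44.

0.2045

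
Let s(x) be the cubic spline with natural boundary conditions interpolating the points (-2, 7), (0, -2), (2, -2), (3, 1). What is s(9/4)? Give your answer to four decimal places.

-1.3619

Let m_i = s''(x_i). Step sizes h_i = 2, 2, 1; slopes of the chords Δ_i = (y_(i+1) - y_i)/h_i = -9/2, 0, 3.
  2·m_0 + 8·m_1 + 2·m_2 = 6(Δ_1 - Δ_0) = 27
  2·m_1 + 6·m_2 + 1·m_3 = 6(Δ_2 - Δ_1) = 18
Natural end conditions: m_0 = m_3 = 0.
Hence m_0 = 0, m_1 = 63/22, m_2 = 45/22, m_3 = 0.
On [2, 3], s(x) = -2 + 51/22·(x - 2) + 45/44·(x - 2)² - 15/44·(x - 2)³.
With (x - 2) = 1/4: s(9/4) = -3835/2816.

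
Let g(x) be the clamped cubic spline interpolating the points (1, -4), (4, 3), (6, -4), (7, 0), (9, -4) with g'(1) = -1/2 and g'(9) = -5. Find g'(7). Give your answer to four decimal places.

3.3377

Write m_i for g''(x_i). With h_i = 3, 2, 1, 2 and divided differences Δ_i = 7/3, -7/2, 4, -2, the continuity of g' gives the tridiagonal system
  3·m_0 + 10·m_1 + 2·m_2 = 6(Δ_1 - Δ_0) = -35
  2·m_1 + 6·m_2 + 1·m_3 = 6(Δ_2 - Δ_1) = 45
  1·m_2 + 6·m_3 + 2·m_4 = 6(Δ_3 - Δ_2) = -36
Clamped end conditions give two more equations: 2h_0·m_0 + h_0·m_1 = 6(Δ_0 - g'(1)) = 17 and h_3·m_3 + 2h_3·m_4 = 6(g'(9) - Δ_3) = -18.
Hence m_0 = 3049/453, m_1 = -1177/151, m_2 = 1718/151, m_3 = -1159/151, m_4 = -100/151.
On [7, 9], g'(x) = b_3 + 2c_3·(x - 7) + 3d_3·(x - 7)² with b_3 = Δ_3 - h_3(2m_3 + m_4)/6 = 504/151, c_3 = m_3/2 = -1159/302, d_3 = (m_4 - m_3)/(6h_3) = 353/604. So g'(7) = 504/151.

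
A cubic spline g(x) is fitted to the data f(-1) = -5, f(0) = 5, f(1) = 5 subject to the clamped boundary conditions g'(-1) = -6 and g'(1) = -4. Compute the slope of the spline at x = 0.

10

Let m_i = g''(x_i). Step sizes h_i = 1, 1; slopes of the chords Δ_i = (y_(i+1) - y_i)/h_i = 10, 0.
  1·m_0 + 4·m_1 + 1·m_2 = 6(Δ_1 - Δ_0) = -60
Clamped end conditions give two more equations: 2h_0·m_0 + h_0·m_1 = 6(Δ_0 - g'(-1)) = 96 and h_1·m_1 + 2h_1·m_2 = 6(g'(1) - Δ_1) = -24.
Solving: m_0 = 64, m_1 = -32, m_2 = 4.
On [0, 1], g'(x) = b_1 + 2c_1·x + 3d_1·x² with b_1 = Δ_1 - h_1(2m_1 + m_2)/6 = 10, c_1 = m_1/2 = -16, d_1 = (m_2 - m_1)/(6h_1) = 6. So g'(0) = 10.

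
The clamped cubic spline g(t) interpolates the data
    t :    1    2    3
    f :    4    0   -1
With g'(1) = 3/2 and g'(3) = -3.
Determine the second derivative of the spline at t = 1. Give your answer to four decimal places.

Write M_i for g''(x_i). With h_i = 1, 1 and divided differences Δ_i = -4, -1, the continuity of g' gives the tridiagonal system
  1·M_0 + 4·M_1 + 1·M_2 = 6(Δ_1 - Δ_0) = 18
Clamped end conditions give two more equations: 2h_0·M_0 + h_0·M_1 = 6(Δ_0 - g'(1)) = -33 and h_1·M_1 + 2h_1·M_2 = 6(g'(3) - Δ_1) = -12.
Solving: M_0 = -93/4, M_1 = 27/2, M_2 = -51/4.

-23.2500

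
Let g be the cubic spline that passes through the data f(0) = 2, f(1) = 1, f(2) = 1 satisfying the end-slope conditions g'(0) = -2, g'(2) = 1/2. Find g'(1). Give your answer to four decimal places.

With σ_i denoting the second derivative at x_i, h_i = 1, 1, and Δ_i = (y_(i+1) − y_i)/h_i = -1, 0:
  1·σ_0 + 4·σ_1 + 1·σ_2 = 6(Δ_1 - Δ_0) = 6
Clamped end conditions give two more equations: 2h_0·σ_0 + h_0·σ_1 = 6(Δ_0 - g'(0)) = 6 and h_1·σ_1 + 2h_1·σ_2 = 6(g'(2) - Δ_1) = 3.
Solving the tridiagonal system: σ_0 = 11/4, σ_1 = 1/2, σ_2 = 5/4.
On [1, 2], g'(x) = b_1 + 2c_1·(x - 1) + 3d_1·(x - 1)² with b_1 = Δ_1 - h_1(2σ_1 + σ_2)/6 = -3/8, c_1 = σ_1/2 = 1/4, d_1 = (σ_2 - σ_1)/(6h_1) = 1/8. So g'(1) = -3/8.

-0.3750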